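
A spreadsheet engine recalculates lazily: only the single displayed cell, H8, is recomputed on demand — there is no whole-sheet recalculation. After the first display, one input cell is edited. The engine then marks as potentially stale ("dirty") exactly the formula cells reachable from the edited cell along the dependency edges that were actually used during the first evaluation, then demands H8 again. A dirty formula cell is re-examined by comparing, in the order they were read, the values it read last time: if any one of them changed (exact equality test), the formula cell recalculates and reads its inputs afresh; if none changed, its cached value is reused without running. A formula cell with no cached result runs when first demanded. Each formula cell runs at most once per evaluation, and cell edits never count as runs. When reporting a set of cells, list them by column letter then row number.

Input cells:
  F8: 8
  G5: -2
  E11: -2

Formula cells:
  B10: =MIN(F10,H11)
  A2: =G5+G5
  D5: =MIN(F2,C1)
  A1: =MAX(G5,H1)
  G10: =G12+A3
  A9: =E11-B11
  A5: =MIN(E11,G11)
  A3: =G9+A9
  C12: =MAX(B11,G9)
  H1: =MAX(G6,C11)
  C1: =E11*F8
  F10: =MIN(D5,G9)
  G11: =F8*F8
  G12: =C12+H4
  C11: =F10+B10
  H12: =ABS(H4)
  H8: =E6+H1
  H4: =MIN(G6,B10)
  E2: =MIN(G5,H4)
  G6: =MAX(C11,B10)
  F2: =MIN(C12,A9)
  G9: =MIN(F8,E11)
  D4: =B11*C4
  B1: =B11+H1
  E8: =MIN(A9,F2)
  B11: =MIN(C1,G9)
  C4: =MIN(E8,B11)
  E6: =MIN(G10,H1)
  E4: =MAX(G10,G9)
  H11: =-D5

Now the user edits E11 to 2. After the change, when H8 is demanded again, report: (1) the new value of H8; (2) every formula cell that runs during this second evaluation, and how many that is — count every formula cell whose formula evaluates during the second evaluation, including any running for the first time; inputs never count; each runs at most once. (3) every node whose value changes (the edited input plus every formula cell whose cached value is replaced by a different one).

New value of H8: 0.
Formula cells that run: A3, A9, B10, B11, C1, C11, C12, D5, E6, F2, F10, G6, G9, G10, G12, H1, H4, H8, H11 — 19 in total.
Values that change: A3, A9, B10, B11, C1, C11, C12, D5, E6, E11, F2, F10, G6, G9, G10, G12, H1, H4, H8, H11.

First evaluation (everything demanded from the output):
  C1 = -2 * 8 = -16
  G9 = MIN(8, -2) = -2
  B11 = MIN(-16, -2) = -16
  A9 = -2 - -16 = 14
  A3 = -2 + 14 = 12
  C12 = MAX(-16, -2) = -2
  F2 = MIN(-2, 14) = -2
  D5 = MIN(-2, -16) = -16
  F10 = MIN(-16, -2) = -16
  H11 = -(-16) = 16
  B10 = MIN(-16, 16) = -16
  C11 = -16 + -16 = -32
  G6 = MAX(-32, -16) = -16
  H1 = MAX(-16, -32) = -16
  H4 = MIN(-16, -16) = -16
  G12 = -2 + -16 = -18
  G10 = -18 + 12 = -6
  E6 = MIN(-6, -16) = -16
  H8 = -16 + -16 = -32

Propagation after the edit:
  C1: runs — E11 -2->2; result 16.
  G9: runs — E11 -2->2; result 2.
  B11: runs — C1 -16->16; G9 -2->2; result 2.
  A9: runs — E11 -2->2; B11 -16->2; result 0.
  A3: runs — G9 -2->2; A9 14->0; result 2.
  C12: runs — B11 -16->2; G9 -2->2; result 2.
  F2: runs — C12 -2->2; A9 14->0; result 0.
  D5: runs — F2 -2->0; C1 -16->16; result 0.
  F10: runs — D5 -16->0; G9 -2->2; result 0.
  H11: runs — D5 -16->0; result 0.
  B10: runs — F10 -16->0; H11 16->0; result 0.
  C11: runs — F10 -16->0; B10 -16->0; result 0.
  G6: runs — C11 -32->0; B10 -16->0; result 0.
  H1: runs — G6 -16->0; C11 -32->0; result 0.
  H4: runs — G6 -16->0; B10 -16->0; result 0.
  G12: runs — C12 -2->2; H4 -16->0; result 2.
  G10: runs — G12 -18->2; A3 12->2; result 4.
  E6: runs — G10 -6->4; H1 -16->0; result 0.
  H8: runs — E6 -16->0; H1 -16->0; result 0.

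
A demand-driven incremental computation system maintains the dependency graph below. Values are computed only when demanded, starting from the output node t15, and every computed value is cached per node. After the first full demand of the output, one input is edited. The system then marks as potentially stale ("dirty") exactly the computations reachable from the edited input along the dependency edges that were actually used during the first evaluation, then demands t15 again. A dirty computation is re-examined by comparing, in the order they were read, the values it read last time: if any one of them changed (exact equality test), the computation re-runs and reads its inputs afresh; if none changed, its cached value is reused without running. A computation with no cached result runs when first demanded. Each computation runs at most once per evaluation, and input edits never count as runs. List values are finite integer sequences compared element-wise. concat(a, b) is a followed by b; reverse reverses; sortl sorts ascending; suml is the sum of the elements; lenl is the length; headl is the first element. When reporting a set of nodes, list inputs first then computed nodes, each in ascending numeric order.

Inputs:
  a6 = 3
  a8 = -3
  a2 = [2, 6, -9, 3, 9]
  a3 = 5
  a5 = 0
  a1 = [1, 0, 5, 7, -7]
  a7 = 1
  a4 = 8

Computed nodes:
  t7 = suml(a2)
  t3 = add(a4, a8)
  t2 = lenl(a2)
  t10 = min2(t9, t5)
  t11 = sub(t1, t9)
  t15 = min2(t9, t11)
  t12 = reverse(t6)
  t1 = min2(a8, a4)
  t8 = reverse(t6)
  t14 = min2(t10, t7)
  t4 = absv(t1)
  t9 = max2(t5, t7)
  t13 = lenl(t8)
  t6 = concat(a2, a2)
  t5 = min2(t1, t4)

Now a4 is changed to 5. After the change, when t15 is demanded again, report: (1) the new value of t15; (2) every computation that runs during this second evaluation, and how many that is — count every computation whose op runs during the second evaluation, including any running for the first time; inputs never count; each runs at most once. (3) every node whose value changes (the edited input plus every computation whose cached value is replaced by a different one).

New value of t15: -14.
Computations that run: t1 — 1 in total.
Values that change: a4.
Key observation: the change is absorbed at t1 — it re-runs but produces the same value, and the output's value is unchanged.

First evaluation (everything demanded from the output):
  t1 = min2(-3, 8) = -3
  t4 = absv(-3) = 3
  t5 = min2(-3, 3) = -3
  t7 = suml([2, 6, -9, 3, 9]) = 11
  t9 = max2(-3, 11) = 11
  t11 = sub(-3, 11) = -14
  t15 = min2(11, -14) = -14

Propagation after the edit:
  t1: runs — a4 8->5; result -3 (same value as before).
  t4: checked — values it read are unchanged (t1 unchanged); reused cached 3 without running.
  t5: checked — values it read are unchanged (t1 unchanged, t4 unchanged); reused cached -3 without running.
  t9: checked — values it read are unchanged (t5 unchanged, t7 unchanged); reused cached 11 without running.
  t11: checked — values it read are unchanged (t1 unchanged, t9 unchanged); reused cached -14 without running.
  t15: checked — values it read are unchanged (t9 unchanged, t11 unchanged); reused cached -14 without running.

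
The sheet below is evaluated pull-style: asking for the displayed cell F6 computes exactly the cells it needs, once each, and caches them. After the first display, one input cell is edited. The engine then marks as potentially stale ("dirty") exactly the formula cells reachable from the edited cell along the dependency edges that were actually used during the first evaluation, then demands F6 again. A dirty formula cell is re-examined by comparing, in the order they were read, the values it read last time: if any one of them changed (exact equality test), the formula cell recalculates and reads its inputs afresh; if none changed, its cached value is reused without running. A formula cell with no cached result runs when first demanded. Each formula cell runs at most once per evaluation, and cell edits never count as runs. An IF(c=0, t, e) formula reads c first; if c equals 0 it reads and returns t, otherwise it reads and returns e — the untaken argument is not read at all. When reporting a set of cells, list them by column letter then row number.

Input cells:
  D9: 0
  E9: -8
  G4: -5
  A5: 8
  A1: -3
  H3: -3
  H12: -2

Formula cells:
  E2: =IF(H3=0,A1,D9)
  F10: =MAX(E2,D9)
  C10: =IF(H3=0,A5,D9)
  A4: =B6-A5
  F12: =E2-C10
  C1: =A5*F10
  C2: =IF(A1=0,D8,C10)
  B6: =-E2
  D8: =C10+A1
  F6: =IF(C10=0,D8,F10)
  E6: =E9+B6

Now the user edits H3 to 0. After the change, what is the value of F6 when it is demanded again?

First demand of the output computes:
  C10 = IF(H3=0: H3=-3 -> else branch D9) = 0
  D8 = 0 + -3 = -3
  F6 = IF(C10=0: C10=0 -> then branch D8) = -3

After the edit, cleaning proceeds:
  C10: a read changed (H3 -3->0) — executes, giving 8.
  D8: stays stale; no demand reaches it after the flip.
  E2: had never run; runs now, result -3.
  F10: had never run; runs now, result 0.
  F6: a read changed (C10 0->8) — executes, giving 0.

Note the branch switch — demand abandons D8, which is never re-examined.

Demanding F6 again yields 0.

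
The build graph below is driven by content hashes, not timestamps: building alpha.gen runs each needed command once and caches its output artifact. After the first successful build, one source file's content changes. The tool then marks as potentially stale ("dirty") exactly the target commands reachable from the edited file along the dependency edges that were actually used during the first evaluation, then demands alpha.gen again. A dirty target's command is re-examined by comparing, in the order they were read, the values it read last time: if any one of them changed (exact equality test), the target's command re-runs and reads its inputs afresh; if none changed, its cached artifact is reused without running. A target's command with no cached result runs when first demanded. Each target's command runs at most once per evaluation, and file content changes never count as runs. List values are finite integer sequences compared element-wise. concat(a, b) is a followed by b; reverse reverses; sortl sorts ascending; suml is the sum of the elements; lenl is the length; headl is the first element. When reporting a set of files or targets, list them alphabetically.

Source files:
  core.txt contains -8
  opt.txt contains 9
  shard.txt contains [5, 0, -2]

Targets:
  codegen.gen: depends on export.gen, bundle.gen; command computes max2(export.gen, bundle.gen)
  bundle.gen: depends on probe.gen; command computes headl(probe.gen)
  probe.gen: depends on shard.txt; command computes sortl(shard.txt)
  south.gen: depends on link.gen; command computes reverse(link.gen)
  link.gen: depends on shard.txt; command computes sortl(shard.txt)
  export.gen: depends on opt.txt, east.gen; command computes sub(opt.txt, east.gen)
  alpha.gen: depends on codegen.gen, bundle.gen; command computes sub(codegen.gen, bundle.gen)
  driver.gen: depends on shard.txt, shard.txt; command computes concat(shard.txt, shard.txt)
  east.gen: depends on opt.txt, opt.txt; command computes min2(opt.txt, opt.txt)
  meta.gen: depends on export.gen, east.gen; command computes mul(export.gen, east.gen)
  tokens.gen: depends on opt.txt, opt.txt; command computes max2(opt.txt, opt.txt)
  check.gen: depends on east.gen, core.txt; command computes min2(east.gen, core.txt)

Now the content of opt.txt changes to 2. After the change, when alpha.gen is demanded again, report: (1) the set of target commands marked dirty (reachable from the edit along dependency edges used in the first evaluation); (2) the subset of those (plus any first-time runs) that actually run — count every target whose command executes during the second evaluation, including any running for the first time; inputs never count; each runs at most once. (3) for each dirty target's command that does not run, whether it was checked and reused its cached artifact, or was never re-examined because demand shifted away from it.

Initial pass — values computed on the first demand:
  east.gen = min2(9, 9) = 9
  export.gen = sub(9, 9) = 0
  probe.gen = sortl([5, 0, -2]) = [-2, 0, 5]
  bundle.gen = headl([-2, 0, 5]) = -2
  codegen.gen = max2(0, -2) = 0
  alpha.gen = sub(0, -2) = 2

Second demand — change propagation:
  east.gen: re-runs because opt.txt 9->2; opt.txt 9->2; new result 2.
  export.gen: re-runs because opt.txt 9->2; east.gen 9->2; new result 0 (unchanged).
  codegen.gen: re-examined; everything it read last time is the same (export.gen unchanged, bundle.gen unchanged) — cache 0 kept, no run.
  alpha.gen: re-examined; everything it read last time is the same (codegen.gen unchanged, bundle.gen unchanged) — cache 2 kept, no run.

The important point: export.gen recomputes to an identical value, and the output ends up unchanged.

Dirty set: alpha.gen, codegen.gen, east.gen, export.gen.
Run set: east.gen, export.gen (2 run).
Re-examined without running (cache reused): alpha.gen, codegen.gen.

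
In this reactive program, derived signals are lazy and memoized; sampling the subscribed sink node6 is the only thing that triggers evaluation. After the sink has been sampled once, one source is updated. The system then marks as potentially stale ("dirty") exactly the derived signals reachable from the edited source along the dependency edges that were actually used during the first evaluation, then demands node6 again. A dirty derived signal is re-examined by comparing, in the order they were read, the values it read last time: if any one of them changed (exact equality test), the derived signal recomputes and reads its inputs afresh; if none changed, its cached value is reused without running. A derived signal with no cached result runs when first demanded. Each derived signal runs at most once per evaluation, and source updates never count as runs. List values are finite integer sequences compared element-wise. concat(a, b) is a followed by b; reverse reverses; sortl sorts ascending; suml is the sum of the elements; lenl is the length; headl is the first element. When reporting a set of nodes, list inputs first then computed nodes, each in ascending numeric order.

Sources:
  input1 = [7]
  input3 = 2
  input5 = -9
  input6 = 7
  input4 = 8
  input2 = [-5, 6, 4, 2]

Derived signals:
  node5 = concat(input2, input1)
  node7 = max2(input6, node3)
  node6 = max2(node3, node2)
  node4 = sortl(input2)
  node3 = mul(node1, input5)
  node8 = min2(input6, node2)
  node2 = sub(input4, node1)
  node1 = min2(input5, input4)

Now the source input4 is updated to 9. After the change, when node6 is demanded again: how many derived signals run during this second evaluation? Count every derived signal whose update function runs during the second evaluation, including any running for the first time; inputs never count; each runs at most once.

First demand of the output computes:
  node1 = min2(-9, 8) = -9
  node2 = sub(8, -9) = 17
  node3 = mul(-9, -9) = 81
  node6 = max2(81, 17) = 81

After the edit, cleaning proceeds:
  node1: a read changed (input4 8->9) — executes, giving -9 — identical to its old value.
  node2: a read changed (input4 8->9) — executes, giving 18.
  node3: dirty, but its reads are unchanged (node1 unchanged, input5 unchanged); cached 81 stands.
  node6: a read changed (node2 17->18) — executes, giving 81 — identical to its old value.

Note where the cutoff bites: node3 is checked, finds nothing changed, and keeps its cache.

3 derived signals run: node1, node2, node6.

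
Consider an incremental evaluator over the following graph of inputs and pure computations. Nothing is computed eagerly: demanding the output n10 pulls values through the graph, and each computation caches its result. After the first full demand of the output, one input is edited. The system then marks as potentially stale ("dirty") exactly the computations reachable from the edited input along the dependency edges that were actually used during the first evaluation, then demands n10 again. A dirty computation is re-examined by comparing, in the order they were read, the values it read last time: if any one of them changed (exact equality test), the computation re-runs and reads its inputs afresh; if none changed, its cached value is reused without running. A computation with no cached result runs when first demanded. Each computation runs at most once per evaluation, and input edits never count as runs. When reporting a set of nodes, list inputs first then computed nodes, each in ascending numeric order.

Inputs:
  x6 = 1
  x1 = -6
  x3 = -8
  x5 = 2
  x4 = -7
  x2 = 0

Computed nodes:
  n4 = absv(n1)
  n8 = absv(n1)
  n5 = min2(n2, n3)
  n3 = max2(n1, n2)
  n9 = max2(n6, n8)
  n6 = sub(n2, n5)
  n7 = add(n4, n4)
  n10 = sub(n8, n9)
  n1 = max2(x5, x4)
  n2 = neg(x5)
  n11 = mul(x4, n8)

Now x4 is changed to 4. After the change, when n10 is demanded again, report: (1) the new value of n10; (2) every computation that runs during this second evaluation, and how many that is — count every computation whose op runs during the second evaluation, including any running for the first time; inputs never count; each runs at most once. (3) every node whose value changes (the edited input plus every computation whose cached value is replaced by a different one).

n10 now evaluates to 0.
Run set: n1, n3, n5, n8, n9, n10 (6 run).
Changed values: x4, n1, n3, n8, n9.
The important point: at n6 every value read last time is unchanged, so the dirty flag clears without a run.

Initial pass — values computed on the first demand:
  n1 = max2(2, -7) = 2
  n2 = neg(2) = -2
  n3 = max2(2, -2) = 2
  n5 = min2(-2, 2) = -2
  n6 = sub(-2, -2) = 0
  n8 = absv(2) = 2
  n9 = max2(0, 2) = 2
  n10 = sub(2, 2) = 0

Second demand — change propagation:
  n1: re-runs because x4 -7->4; new result 4.
  n3: re-runs because n1 2->4; new result 4.
  n5: re-runs because n3 2->4; new result -2 (unchanged).
  n6: re-examined; everything it read last time is the same (n2 unchanged, n5 unchanged) — cache 0 kept, no run.
  n8: re-runs because n1 2->4; new result 4.
  n9: re-runs because n8 2->4; new result 4.
  n10: re-runs because n8 2->4; n9 2->4; new result 0 (unchanged).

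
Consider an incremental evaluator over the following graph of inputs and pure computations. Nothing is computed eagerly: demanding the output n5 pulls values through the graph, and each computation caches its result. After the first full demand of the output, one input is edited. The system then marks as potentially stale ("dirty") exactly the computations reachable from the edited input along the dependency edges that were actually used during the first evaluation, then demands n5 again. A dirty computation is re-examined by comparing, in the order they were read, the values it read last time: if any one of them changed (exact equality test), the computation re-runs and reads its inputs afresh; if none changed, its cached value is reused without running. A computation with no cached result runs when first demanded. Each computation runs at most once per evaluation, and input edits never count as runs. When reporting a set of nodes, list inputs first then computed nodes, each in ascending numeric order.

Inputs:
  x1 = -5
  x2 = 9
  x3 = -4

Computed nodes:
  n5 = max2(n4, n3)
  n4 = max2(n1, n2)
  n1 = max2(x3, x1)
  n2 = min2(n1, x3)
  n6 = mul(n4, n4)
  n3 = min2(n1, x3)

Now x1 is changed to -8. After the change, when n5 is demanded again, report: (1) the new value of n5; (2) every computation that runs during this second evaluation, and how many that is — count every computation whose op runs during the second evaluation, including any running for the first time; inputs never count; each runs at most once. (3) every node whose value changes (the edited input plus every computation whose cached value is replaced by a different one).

Initial pass — values computed on the first demand:
  n1 = max2(-4, -5) = -4
  n2 = min2(-4, -4) = -4
  n3 = min2(-4, -4) = -4
  n4 = max2(-4, -4) = -4
  n5 = max2(-4, -4) = -4

Second demand — change propagation:
  n1: re-runs because x1 -5->-8; new result -4 (unchanged).
  n2: re-examined; everything it read last time is the same (n1 unchanged, x3 unchanged) — cache -4 kept, no run.
  n3: re-examined; everything it read last time is the same (n1 unchanged, x3 unchanged) — cache -4 kept, no run.
  n4: re-examined; everything it read last time is the same (n1 unchanged, n2 unchanged) — cache -4 kept, no run.
  n5: re-examined; everything it read last time is the same (n4 unchanged, n3 unchanged) — cache -4 kept, no run.

The important point: n1 recomputes to an identical value, and the output ends up unchanged.

n5 now evaluates to -4.
Run set: n1 (1 run).
Changed values: x1.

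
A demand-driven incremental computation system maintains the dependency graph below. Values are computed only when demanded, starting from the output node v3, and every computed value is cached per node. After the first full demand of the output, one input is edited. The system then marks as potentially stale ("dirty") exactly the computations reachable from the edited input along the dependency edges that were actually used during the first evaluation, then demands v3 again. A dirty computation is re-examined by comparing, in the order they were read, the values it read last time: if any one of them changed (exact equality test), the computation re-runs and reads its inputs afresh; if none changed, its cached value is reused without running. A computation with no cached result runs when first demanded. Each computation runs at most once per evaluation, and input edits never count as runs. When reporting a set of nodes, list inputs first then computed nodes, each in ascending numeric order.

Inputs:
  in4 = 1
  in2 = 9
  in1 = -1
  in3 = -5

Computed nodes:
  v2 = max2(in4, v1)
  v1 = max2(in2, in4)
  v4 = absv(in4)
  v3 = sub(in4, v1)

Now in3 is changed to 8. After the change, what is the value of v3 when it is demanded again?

First evaluation (everything demanded from the output):
  v1 = max2(9, 1) = 9
  v3 = sub(1, 9) = -8

Propagation after the edit:
  in3 feeds no computation that the output demands — nothing is marked dirty and nothing runs.

Key observation: in3 is never demanded by the output, so the edit triggers no recomputation at all.

New value of v3: -8.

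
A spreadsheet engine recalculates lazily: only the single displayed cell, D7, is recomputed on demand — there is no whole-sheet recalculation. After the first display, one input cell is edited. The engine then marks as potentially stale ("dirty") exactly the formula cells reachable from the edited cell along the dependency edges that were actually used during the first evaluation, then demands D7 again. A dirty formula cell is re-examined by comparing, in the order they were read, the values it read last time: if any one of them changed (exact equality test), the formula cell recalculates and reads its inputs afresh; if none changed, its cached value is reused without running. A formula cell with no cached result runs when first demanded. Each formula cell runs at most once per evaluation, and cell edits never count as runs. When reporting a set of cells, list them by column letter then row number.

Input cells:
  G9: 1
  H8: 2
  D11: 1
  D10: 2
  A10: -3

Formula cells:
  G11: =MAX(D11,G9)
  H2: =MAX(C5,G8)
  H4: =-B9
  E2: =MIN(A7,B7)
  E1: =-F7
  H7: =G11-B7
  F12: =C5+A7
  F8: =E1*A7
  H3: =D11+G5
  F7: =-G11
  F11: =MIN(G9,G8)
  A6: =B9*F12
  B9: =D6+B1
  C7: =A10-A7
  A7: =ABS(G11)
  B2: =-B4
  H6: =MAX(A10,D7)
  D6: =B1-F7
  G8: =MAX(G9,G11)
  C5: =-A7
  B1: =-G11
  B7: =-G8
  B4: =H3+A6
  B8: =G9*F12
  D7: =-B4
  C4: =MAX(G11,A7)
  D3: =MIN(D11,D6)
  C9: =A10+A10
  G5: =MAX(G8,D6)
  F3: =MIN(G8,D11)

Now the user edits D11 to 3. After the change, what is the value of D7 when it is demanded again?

New value of D7: -6.

First evaluation (everything demanded from the output):
  G11 = MAX(1, 1) = 1
  A7 = ABS(1) = 1
  B1 = -(1) = -1
  C5 = -(1) = -1
  F7 = -(1) = -1
  D6 = -1 - -1 = 0
  B9 = 0 + -1 = -1
  F12 = -1 + 1 = 0
  A6 = -1 * 0 = 0
  G8 = MAX(1, 1) = 1
  G5 = MAX(1, 0) = 1
  H3 = 1 + 1 = 2
  B4 = 2 + 0 = 2
  D7 = -(2) = -2

Propagation after the edit:
  G11: runs — D11 1->3; result 3.
  A7: runs — G11 1->3; result 3.
  B1: runs — G11 1->3; result -3.
  C5: runs — A7 1->3; result -3.
  F7: runs — G11 1->3; result -3.
  D6: runs — B1 -1->-3; F7 -1->-3; result 0 (same value as before).
  B9: runs — B1 -1->-3; result -3.
  F12: runs — C5 -1->-3; A7 1->3; result 0 (same value as before).
  A6: runs — B9 -1->-3; result 0 (same value as before).
  G8: runs — G11 1->3; result 3.
  G5: runs — G8 1->3; result 3.
  H3: runs — D11 1->3; G5 1->3; result 6.
  B4: runs — H3 2->6; result 6.
  D7: runs — B4 2->6; result -6.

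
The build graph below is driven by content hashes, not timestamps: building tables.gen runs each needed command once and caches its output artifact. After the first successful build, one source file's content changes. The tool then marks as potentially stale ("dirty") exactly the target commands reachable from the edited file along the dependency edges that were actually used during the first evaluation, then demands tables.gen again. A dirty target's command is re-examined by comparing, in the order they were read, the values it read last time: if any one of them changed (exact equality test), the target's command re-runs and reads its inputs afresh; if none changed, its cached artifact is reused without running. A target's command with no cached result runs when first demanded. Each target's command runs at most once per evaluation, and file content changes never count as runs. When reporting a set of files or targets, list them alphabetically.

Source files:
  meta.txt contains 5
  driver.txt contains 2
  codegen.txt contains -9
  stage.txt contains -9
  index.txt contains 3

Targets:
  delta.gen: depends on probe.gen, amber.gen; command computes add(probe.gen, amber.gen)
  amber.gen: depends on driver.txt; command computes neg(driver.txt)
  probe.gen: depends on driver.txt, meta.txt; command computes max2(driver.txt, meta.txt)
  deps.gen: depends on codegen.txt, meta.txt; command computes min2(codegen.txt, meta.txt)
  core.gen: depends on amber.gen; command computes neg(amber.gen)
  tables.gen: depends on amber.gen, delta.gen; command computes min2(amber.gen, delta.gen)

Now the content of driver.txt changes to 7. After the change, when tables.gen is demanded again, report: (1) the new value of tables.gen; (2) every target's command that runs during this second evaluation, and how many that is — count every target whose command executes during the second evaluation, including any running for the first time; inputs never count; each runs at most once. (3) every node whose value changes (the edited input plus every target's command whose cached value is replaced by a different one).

tables.gen now evaluates to -7.
Run set: amber.gen, delta.gen, probe.gen, tables.gen (4 run).
Changed values: amber.gen, delta.gen, driver.txt, probe.gen, tables.gen.

Initial pass — values computed on the first demand:
  amber.gen = neg(2) = -2
  probe.gen = max2(2, 5) = 5
  delta.gen = add(5, -2) = 3
  tables.gen = min2(-2, 3) = -2

Second demand — change propagation:
  amber.gen: re-runs because driver.txt 2->7; new result -7.
  probe.gen: re-runs because driver.txt 2->7; new result 7.
  delta.gen: re-runs because probe.gen 5->7; amber.gen -2->-7; new result 0.
  tables.gen: re-runs because amber.gen -2->-7; delta.gen 3->0; new result -7.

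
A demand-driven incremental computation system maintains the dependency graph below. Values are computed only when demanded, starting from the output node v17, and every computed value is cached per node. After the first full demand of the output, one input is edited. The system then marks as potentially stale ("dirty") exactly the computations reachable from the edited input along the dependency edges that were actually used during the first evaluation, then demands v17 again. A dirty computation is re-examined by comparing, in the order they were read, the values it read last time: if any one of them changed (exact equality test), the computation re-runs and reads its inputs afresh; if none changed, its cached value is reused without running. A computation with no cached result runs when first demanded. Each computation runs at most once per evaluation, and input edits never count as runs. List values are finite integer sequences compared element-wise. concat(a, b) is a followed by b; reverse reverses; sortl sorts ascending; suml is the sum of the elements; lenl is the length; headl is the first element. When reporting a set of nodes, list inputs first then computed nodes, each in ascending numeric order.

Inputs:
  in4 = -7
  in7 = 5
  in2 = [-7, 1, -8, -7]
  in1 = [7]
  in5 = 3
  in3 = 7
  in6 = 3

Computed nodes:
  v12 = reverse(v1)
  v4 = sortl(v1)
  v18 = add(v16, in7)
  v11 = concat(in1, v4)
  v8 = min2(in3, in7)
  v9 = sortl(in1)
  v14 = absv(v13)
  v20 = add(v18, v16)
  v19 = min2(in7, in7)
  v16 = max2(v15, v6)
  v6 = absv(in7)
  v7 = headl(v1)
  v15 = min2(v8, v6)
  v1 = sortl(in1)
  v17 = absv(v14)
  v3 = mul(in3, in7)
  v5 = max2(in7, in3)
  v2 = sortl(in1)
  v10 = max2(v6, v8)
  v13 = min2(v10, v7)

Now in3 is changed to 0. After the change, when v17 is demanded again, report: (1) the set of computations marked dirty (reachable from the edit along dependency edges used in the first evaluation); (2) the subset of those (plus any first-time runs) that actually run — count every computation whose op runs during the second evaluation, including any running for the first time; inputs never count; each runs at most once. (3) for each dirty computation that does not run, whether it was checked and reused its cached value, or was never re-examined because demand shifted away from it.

Marked dirty: v8, v10, v13, v14, v17.
Computations that run: v8, v10 — 2 in total.
Checked but reused from cache: v13, v14, v17.
Key observation: the change is absorbed at v10 — it re-runs but produces the same value, and the output's value is unchanged.

First evaluation (everything demanded from the output):
  v1 = sortl([7]) = [7]
  v6 = absv(5) = 5
  v7 = headl([7]) = 7
  v8 = min2(7, 5) = 5
  v10 = max2(5, 5) = 5
  v13 = min2(5, 7) = 5
  v14 = absv(5) = 5
  v17 = absv(5) = 5

Propagation after the edit:
  v8: runs — in3 7->0; result 0.
  v10: runs — v8 5->0; result 5 (same value as before).
  v13: checked — values it read are unchanged (v10 unchanged, v7 unchanged); reused cached 5 without running.
  v14: checked — values it read are unchanged (v13 unchanged); reused cached 5 without running.
  v17: checked — values it read are unchanged (v14 unchanged); reused cached 5 without running.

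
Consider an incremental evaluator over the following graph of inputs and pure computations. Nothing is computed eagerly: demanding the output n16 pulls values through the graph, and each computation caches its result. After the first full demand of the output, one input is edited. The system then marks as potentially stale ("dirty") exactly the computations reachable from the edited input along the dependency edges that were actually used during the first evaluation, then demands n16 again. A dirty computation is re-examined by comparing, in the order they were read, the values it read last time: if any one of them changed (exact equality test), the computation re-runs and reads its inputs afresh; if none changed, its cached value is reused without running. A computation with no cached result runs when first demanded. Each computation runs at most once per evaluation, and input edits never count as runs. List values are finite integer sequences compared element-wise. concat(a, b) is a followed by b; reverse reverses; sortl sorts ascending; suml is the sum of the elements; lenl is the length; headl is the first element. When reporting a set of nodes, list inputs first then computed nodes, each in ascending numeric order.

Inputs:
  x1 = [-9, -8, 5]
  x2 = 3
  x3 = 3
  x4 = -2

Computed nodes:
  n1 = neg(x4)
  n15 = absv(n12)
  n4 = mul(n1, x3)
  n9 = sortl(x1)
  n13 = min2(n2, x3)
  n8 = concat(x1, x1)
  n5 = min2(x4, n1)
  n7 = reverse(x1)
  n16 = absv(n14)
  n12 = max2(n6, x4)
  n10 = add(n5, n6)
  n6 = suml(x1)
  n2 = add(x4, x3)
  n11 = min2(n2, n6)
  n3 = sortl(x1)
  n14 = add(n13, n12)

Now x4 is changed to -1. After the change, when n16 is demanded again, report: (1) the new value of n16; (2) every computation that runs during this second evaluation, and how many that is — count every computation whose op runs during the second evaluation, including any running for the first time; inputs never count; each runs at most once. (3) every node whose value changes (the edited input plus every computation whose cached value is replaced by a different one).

Initial pass — values computed on the first demand:
  n2 = add(-2, 3) = 1
  n6 = suml([-9, -8, 5]) = -12
  n12 = max2(-12, -2) = -2
  n13 = min2(1, 3) = 1
  n14 = add(1, -2) = -1
  n16 = absv(-1) = 1

Second demand — change propagation:
  n2: re-runs because x4 -2->-1; new result 2.
  n12: re-runs because x4 -2->-1; new result -1.
  n13: re-runs because n2 1->2; new result 2.
  n14: re-runs because n13 1->2; n12 -2->-1; new result 1.
  n16: re-runs because n14 -1->1; new result 1 (unchanged).

n16 now evaluates to 1.
Run set: n2, n12, n13, n14, n16 (5 run).
Changed values: x4, n2, n12, n13, n14.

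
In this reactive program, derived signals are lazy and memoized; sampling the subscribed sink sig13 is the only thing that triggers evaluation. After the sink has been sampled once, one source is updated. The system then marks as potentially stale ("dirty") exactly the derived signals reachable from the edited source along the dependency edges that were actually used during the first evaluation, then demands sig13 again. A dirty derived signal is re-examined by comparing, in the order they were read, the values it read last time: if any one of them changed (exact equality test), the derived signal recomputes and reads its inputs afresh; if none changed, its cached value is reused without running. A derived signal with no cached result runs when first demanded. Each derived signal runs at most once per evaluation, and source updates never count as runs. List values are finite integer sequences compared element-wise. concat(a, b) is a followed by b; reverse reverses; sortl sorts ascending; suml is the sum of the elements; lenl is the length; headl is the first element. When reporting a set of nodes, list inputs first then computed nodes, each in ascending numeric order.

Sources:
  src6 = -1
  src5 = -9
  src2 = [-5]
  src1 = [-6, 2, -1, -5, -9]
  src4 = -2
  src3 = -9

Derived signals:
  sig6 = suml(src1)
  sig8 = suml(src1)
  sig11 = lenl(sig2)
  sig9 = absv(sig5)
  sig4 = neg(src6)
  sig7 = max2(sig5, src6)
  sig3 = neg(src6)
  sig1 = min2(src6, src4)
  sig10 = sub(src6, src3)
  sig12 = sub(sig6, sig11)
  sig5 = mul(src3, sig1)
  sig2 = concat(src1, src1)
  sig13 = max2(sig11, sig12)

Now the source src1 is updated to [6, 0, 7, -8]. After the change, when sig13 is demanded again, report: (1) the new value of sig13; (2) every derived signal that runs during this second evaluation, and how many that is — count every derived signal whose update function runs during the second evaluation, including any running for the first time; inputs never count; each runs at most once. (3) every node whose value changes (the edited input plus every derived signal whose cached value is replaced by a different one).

First demand of the output computes:
  sig2 = concat([-6, 2, -1, -5, -9], [-6, 2, -1, -5, -9]) = [-6, 2, -1, -5, -9, -6, 2, -1, -5, -9]
  sig6 = suml([-6, 2, -1, -5, -9]) = -19
  sig11 = lenl([-6, 2, -1, -5, -9, -6, 2, -1, -5, -9]) = 10
  sig12 = sub(-19, 10) = -29
  sig13 = max2(10, -29) = 10

After the edit, cleaning proceeds:
  sig2: a read changed (src1 [-6, 2, -1, -5, -9]->[6, 0, 7, -8]; src1 [-6, 2, -1, -5, -9]->[6, 0, 7, -8]) — executes, giving [6, 0, 7, -8, 6, 0, 7, -8].
  sig6: a read changed (src1 [-6, 2, -1, -5, -9]->[6, 0, 7, -8]) — executes, giving 5.
  sig11: a read changed (sig2 [-6, 2, -1, -5, -9, -6, 2, -1, -5, -9]->[6, 0, 7, -8, 6, 0, 7, -8]) — executes, giving 8.
  sig12: a read changed (sig6 -19->5; sig11 10->8) — executes, giving -3.
  sig13: a read changed (sig11 10->8; sig12 -29->-3) — executes, giving 8.

Demanding sig13 again yields 8.
5 derived signals run: sig2, sig6, sig11, sig12, sig13.
The nodes whose values change: src1, sig2, sig6, sig11, sig12, sig13.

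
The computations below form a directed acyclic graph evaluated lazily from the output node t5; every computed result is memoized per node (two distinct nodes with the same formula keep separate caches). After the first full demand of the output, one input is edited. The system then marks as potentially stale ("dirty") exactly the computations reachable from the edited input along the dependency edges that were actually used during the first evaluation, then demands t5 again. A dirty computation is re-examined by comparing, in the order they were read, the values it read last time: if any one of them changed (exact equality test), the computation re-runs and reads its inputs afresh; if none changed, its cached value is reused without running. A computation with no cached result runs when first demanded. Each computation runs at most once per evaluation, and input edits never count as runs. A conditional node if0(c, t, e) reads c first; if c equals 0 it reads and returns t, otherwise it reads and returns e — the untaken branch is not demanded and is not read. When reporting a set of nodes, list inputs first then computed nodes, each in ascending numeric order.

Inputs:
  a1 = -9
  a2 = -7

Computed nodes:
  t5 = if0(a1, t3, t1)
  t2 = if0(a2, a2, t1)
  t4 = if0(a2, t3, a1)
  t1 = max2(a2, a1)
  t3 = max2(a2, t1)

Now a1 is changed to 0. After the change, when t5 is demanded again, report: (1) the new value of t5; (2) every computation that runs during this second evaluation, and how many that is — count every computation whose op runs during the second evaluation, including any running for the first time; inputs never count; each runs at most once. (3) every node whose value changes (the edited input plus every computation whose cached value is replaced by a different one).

Demanding t5 again yields 0.
3 computations run: t1, t3, t5.
The nodes whose values change: a1, t1, t5.
Note the branch switch — t3 had no cache and runs now for the first time.

First demand of the output computes:
  t1 = max2(-7, -9) = -7
  t5 = if0(a1=-9 -> else branch t1) = -7

After the edit, cleaning proceeds:
  t1: a read changed (a1 -9->0) — executes, giving 0.
  t3: had never run; runs now, result 0.
  t5: a read changed (a1 -9->0; t1 -7->0) — executes, giving 0.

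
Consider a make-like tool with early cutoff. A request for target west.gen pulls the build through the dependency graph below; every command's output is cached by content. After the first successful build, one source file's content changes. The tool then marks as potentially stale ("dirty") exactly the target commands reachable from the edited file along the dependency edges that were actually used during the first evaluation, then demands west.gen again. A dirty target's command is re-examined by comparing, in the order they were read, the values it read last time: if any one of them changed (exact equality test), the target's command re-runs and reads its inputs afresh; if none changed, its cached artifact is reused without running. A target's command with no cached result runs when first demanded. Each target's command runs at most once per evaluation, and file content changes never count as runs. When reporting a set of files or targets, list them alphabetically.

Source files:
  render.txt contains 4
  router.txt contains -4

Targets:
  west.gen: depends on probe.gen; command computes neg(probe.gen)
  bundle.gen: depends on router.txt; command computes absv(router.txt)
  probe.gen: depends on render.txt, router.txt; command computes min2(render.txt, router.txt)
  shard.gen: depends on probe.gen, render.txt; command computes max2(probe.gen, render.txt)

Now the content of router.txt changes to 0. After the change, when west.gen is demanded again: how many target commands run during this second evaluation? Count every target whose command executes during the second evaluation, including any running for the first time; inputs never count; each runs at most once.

2 target commands run: probe.gen, west.gen.

First demand of the output computes:
  probe.gen = min2(4, -4) = -4
  west.gen = neg(-4) = 4

After the edit, cleaning proceeds:
  probe.gen: a read changed (router.txt -4->0) — executes, giving 0.
  west.gen: a read changed (probe.gen -4->0) — executes, giving 0.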